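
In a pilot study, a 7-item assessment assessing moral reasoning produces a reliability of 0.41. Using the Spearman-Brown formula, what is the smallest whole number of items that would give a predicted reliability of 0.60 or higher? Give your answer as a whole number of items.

n = 0.60 × (1 − 0.41) / [ 0.41 × (1 − 0.60) ]
  = 0.3540 / 0.1640 = 2.1585
Items needed = n × 7 = 2.1585 × 7 ≈ 15.11 → round up to 16

16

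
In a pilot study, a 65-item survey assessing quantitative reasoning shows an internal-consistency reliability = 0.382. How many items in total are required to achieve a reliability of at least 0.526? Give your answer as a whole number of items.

Rearranging the Spearman-Brown formula for n,
n = r*(1 − r) / [ r (1 − r*) ]
n = 0.526(1 − 0.382) / [0.382(1 − 0.526)]
n = 0.325068 / 0.181068 ≈ 1.7953
1.7953 × 65 = 116.69 → 117 items

117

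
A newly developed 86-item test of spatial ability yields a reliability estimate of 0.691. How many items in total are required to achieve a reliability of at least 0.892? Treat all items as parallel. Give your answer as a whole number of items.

Invert Spearman-Brown to solve for n:
n = r_target (1 − r_old) / [ r_old (1 − r_target) ]
n = 0.892 × (1 − 0.691) / [ 0.691 × (1 − 0.892) ]
  = 0.275628 / 0.074628 = 3.6934
So the test needs 3.6934 × 86 ≈ 317.63 items; rounding up, 318.

318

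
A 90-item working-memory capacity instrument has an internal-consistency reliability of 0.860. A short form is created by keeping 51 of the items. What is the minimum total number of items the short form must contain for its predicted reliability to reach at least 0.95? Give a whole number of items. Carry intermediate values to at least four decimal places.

First, r for the 51-item form: n = 51/90 = 0.5667, so r_51 = 0.5667·0.860/(1 + (0.5667 − 1)·0.860) = 0.7768
Then solve for n' with r_old = 0.7768, r_target = 0.95: n' = 0.95(1 − 0.7768)/[0.7768(1 − 0.95)] = 5.4593
Items = 5.4593 × 51 ≈ 278.42 → 279

279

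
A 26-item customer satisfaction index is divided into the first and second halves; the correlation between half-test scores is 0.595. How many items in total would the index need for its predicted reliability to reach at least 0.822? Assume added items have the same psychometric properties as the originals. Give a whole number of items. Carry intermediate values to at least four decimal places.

41

r_full = 2(0.595)/(1 + 0.595) = 0.7461
n = r_tgt(1 − r_full) / [r_full(1 − r_tgt)] = 0.822 × 0.2539 / (0.7461 × 0.178) ≈ 1.5715
Items = 1.5715 × 26 ≈ 40.86 → 41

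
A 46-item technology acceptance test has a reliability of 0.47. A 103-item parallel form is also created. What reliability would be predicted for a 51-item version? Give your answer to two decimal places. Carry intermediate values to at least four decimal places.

0.50

The 103-item form is not needed; work directly from the 46-item form with n = 51/46 = 1.1087.
r_{51} = n·r / (1 + (n − 1)·r) = 0.5211 / 1.0511 ≈ 0.4958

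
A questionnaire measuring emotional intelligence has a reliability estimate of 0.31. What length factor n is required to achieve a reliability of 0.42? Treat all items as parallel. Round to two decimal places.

n = 0.42(1 − 0.31) / [0.31(1 − 0.42)]
n = 0.2898 / 0.1798 ≈ 1.6118

1.61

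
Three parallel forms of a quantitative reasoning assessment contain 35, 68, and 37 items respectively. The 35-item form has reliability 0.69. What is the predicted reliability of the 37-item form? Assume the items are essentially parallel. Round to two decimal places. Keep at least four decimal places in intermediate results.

0.70

Only the ratio of lengths matters: n = 37/35 = 1.0571
r_{37} = n·r / (1 + (n − 1)·r) = 0.7294 / 1.0394 ≈ 0.7018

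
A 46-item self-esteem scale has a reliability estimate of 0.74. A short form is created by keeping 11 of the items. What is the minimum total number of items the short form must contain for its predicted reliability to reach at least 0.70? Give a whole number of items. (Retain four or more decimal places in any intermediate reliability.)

Short-form reliability: n = 11/46 = 0.2391; r_11 = n·r/(1+(n−1)r) ≈ 0.4049
Length factor from the short form to reach 0.70: n' = 0.70(1 − 0.4049) / [0.4049(1 − 0.70)] ≈ 3.4294
Items = 3.4294 × 11 ≈ 37.72 → 38

38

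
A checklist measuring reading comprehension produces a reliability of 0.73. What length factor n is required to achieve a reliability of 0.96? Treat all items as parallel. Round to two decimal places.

8.88

Spearman-Brown solved for the length factor n:
n = r*(1 − r) / [ r (1 − r*) ]
n = 0.96 × (1 − 0.73) / [ 0.73 × (1 − 0.96) ]
n = 0.2592 / 0.0292 ≈ 8.8767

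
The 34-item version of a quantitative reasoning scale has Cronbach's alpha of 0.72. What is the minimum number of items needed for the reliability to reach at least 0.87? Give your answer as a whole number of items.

89

Rearranging the Spearman-Brown formula for n,
n = r*(1 − r) / [ r (1 − r*) ]
n = 0.87(1 − 0.72) / [0.72(1 − 0.87)]
  = 0.2436 / 0.0936 = 2.6026
So the test needs 2.6026 × 34 ≈ 88.49 items; rounding up, 89.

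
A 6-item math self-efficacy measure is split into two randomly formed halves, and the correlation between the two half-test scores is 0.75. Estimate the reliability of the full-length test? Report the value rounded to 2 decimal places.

Each half is half the length of the full test, so the full test is n = 2 times a half.
r_full = 2(0.75) / (1 + 0.75)
r_full = 1.5000 / 1.7500 ≈ 0.8571

0.86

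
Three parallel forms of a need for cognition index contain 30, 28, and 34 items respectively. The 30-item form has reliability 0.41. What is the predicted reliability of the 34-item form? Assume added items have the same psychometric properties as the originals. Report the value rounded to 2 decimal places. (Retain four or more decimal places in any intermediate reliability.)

0.44

The 28-item form is not needed; work directly from the 30-item form with n = 34/30 = 1.1333.
r_{34} = n·r / (1 + (n − 1)·r) = 0.4647 / 1.0547 ≈ 0.4406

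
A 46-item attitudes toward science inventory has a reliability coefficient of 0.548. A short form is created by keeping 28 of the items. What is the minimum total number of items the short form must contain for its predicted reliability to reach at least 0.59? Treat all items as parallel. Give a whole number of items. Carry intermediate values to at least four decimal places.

55

Short-form reliability: n = 28/46 = 0.6087; r_28 = n·r/(1+(n−1)r) ≈ 0.4246
Then solve for n' with r_old = 0.4246, r_target = 0.59: n' = 0.59(1 − 0.4246)/[0.4246(1 − 0.59)] = 1.9501
Items = 1.9501 × 28 ≈ 54.60 → 55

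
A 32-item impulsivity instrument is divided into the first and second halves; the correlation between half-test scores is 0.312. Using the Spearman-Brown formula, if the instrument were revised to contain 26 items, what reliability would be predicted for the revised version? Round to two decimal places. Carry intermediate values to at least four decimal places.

Full-test reliability from the split-half r: r_full = 2(0.312)/(1 + 0.312) = 0.4756
Then adjust to 26 items: n = 26/32 = 0.8125
r_new = n·r_full / (1 + (n − 1)·r_full) = 0.3864 / 0.9108 ≈ 0.4242

0.42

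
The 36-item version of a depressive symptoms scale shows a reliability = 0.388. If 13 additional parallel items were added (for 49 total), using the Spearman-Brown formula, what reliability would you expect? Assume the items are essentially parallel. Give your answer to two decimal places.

0.46

The new length is 49/36 = 1.3611 times the old.
r_new = 1.3611·0.388 / [1 + (1.3611 − 1)·0.388]
     = 0.5281 / 1.1401 = 0.4632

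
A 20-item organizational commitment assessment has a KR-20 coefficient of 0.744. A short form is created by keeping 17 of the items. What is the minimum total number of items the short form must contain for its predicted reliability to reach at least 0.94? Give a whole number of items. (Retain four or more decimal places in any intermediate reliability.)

Short-form reliability: n = 17/20 = 0.8500; r_17 = n·r/(1+(n−1)r) ≈ 0.7118
Then solve for n' with r_old = 0.7118, r_target = 0.94: n' = 0.94(1 − 0.7118)/[0.7118(1 − 0.94)] = 6.3433
Total items = 6.3433 × 17 = 107.84, rounded up to 108.

108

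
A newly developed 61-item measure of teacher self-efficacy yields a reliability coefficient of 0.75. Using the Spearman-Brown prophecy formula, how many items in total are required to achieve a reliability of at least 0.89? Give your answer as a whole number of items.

165

Invert Spearman-Brown to solve for n:
n = r_target (1 − r_old) / [ r_old (1 − r_target) ]
n = 0.89(1 − 0.75) / [0.75(1 − 0.89)]
n = 0.2225 / 0.0825 ≈ 2.6970
Items needed = n × 61 = 2.6970 × 61 ≈ 164.52 → round up to 165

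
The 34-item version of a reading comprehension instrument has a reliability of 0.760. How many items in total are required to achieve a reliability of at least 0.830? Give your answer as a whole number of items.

53

Invert Spearman-Brown to solve for n:
n = r_target (1 − r_old) / [ r_old (1 − r_target) ]
n = [0.830 × 0.240] / [0.760 × 0.170]
  = 0.199200 / 0.129200 = 1.5418
1.5418 × 34 = 52.42 → 53 items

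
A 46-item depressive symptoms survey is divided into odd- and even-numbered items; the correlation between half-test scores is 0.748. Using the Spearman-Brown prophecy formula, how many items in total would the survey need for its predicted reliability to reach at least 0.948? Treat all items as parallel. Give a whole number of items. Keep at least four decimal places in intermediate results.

Corrected full-test reliability: r_full = 2 × 0.748 / (1 + 0.748) ≈ 0.8558
n = r_tgt(1 − r_full) / [r_full(1 − r_tgt)] = 0.948 × 0.1442 / (0.8558 × 0.052) ≈ 3.0718
Required items = 3.0718 × 46 = 141.30, so 142 items.

142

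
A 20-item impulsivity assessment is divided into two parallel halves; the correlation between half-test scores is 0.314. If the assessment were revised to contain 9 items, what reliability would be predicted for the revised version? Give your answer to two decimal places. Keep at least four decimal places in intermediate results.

0.29

Full-test reliability from the split-half r: r_full = 2(0.314)/(1 + 0.314) = 0.4779
Length factor from 20 to 9 items: n = 9/20 = 0.4500
r_new = n·r_full / (1 + (n − 1)·r_full) = 0.2151 / 0.7372 ≈ 0.2918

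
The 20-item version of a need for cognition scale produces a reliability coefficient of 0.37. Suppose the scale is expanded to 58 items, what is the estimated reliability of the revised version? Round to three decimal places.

0.630

n = 58/20 = 2.9
r_new = (2.9 × 0.37) / (1 + (2.9 − 1) × 0.37)
r_new = 1.0730 / 1.7030 ≈ 0.6301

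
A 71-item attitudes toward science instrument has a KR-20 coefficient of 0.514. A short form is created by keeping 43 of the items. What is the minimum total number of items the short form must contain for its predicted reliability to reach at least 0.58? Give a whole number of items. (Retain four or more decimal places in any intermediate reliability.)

Short-form reliability: n = 43/71 = 0.6056; r_43 = n·r/(1+(n−1)r) ≈ 0.3904
Then solve for n' with r_old = 0.3904, r_target = 0.58: n' = 0.58(1 − 0.3904)/[0.3904(1 − 0.58)] = 2.1563
Items = 2.1563 × 43 ≈ 92.72 → 93

93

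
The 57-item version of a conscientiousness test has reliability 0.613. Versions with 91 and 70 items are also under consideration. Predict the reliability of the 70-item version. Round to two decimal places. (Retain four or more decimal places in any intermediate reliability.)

Only the ratio of lengths matters: n = 70/57 = 1.2281
r_{70} = n·r / (1 + (n − 1)·r) = 0.7528 / 1.1398 ≈ 0.6605

0.66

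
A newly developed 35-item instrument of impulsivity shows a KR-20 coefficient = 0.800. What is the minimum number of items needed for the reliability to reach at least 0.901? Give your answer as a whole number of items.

80

Spearman-Brown solved for the length factor n:
n = r_target (1 − r_old) / [ r_old (1 − r_target) ]
n = 0.901 × (1 − 0.800) / [ 0.800 × (1 − 0.901) ]
  = 0.180200 / 0.079200 = 2.2753
So the test needs 2.2753 × 35 ≈ 79.64 items; rounding up, 80.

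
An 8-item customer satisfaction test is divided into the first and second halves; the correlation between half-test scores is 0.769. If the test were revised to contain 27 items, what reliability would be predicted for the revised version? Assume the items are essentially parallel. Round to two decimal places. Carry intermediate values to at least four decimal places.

Full-test reliability from the split-half r: r_full = 2(0.769)/(1 + 0.769) = 0.8694
Length factor from 8 to 27 items: n = 27/8 = 3.3750
r_new = n·r_full / (1 + (n − 1)·r_full) = 2.9342 / 3.0648 ≈ 0.9574

0.96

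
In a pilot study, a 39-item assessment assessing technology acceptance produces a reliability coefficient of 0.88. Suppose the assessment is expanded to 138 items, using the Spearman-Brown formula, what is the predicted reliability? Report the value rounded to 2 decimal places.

0.96

n = 138/39 = 3.5385
r_new = 3.5385·0.88 / [1 + (3.5385 − 1)·0.88]
r_new = 3.1139 / 3.2339 ≈ 0.9629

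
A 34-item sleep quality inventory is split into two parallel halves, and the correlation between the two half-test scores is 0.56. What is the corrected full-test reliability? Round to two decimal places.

Apply the Spearman-Brown correction with n = 2:
r_full = 2(0.56) / (1 + 0.56)
       = 1.1200 / 1.5600 = 0.7179

0.72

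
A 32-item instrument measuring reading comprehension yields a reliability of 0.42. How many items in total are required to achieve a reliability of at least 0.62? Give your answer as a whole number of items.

n = [0.62 × 0.58] / [0.42 × 0.38]
  = 0.3596 / 0.1596 = 2.2531
So the test needs 2.2531 × 32 ≈ 72.10 items; rounding up, 73.

73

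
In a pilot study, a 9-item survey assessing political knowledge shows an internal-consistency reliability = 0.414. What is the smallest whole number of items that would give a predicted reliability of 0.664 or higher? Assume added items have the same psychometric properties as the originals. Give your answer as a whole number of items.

n = 0.664(1 − 0.414) / [0.414(1 − 0.664)]
  = 0.389104 / 0.139104 = 2.7972
2.7972 × 9 = 25.17 → 26 items

26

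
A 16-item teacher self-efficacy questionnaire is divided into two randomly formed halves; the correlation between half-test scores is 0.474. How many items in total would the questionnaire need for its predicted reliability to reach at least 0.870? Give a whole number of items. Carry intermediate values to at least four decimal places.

r_full = 2(0.474)/(1 + 0.474) = 0.6431
Solve Spearman-Brown for n: n = 0.870(1 − 0.6431) / [0.6431(1 − 0.870)] = 3.7140
Required items = 3.7140 × 16 = 59.42, so 60 items.

60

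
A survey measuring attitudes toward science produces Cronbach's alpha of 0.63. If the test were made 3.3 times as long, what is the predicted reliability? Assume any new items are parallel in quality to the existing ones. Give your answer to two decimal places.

r_new = 3.3·0.63 / [1 + (3.3 − 1)·0.63]
     = 2.0790 / 2.4490 = 0.8489

0.85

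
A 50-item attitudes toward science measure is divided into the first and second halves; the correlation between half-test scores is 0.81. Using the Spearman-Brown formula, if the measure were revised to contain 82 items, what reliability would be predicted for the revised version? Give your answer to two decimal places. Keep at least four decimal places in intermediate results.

0.93

Full-test reliability from the split-half r: r_full = 2(0.81)/(1 + 0.81) = 0.8950
Length factor from 50 to 82 items: n = 82/50 = 1.6400
r_new = n·r_full / (1 + (n − 1)·r_full) = 1.4678 / 1.5728 ≈ 0.9332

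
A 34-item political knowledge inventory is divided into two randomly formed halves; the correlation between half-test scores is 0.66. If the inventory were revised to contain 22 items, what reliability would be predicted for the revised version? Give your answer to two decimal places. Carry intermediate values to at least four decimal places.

0.72

First correct the split-half correlation to full-test reliability: r_full = 2 × 0.66 / (1 + 0.66) ≈ 0.7952
Length factor from 34 to 22 items: n = 22/34 = 0.6471
r_new = n·r_full / (1 + (n − 1)·r_full) = 0.5146 / 0.7194 ≈ 0.7153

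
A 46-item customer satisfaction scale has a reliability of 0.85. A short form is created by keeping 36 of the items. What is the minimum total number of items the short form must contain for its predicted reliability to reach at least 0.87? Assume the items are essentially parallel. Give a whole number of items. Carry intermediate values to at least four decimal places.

55

Short-form reliability: n = 36/46 = 0.7826; r_36 = n·r/(1+(n−1)r) ≈ 0.8160
Length factor from the short form to reach 0.87: n' = 0.87(1 − 0.8160) / [0.8160(1 − 0.87)] ≈ 1.5090
Total items = 1.5090 × 36 = 54.32, rounded up to 55.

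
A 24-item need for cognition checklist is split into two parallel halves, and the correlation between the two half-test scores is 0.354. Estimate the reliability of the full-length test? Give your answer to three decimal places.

0.523

The full test is twice the length of either half (n = 2).
r_full = 2(0.354) / (1 + 0.354)
       = 0.7080 / 1.3540 = 0.5229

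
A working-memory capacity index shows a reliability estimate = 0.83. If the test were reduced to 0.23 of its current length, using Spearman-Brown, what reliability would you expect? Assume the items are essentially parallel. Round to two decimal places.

0.53

Apply the Spearman-Brown prophecy formula, r' = nr / [1 + (n − 1)r]:
r_new = (0.23 × 0.83) / (1 + (0.23 − 1) × 0.83)
r_new = 0.1909 / 0.3609 ≈ 0.5290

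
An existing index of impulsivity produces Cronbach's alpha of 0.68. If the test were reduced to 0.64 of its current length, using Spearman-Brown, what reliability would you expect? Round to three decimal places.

r_new = 0.64·0.68 / [1 + (0.64 − 1)·0.68]
     = 0.4352 / 0.7552 = 0.5763

0.576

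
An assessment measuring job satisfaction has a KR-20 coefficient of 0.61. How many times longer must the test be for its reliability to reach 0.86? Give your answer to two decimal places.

n = 0.86 × (1 − 0.61) / [ 0.61 × (1 − 0.86) ]
  = 0.3354 / 0.0854 = 3.9274

3.93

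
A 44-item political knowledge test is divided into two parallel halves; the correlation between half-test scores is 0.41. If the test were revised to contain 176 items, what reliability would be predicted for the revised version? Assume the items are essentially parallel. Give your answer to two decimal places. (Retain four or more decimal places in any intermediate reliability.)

0.85

Full-test reliability from the split-half r: r_full = 2(0.41)/(1 + 0.41) = 0.5816
Then adjust to 176 items: n = 176/44 = 4.0000
r_new = n·r_full / (1 + (n − 1)·r_full) = 2.3264 / 2.7448 ≈ 0.8476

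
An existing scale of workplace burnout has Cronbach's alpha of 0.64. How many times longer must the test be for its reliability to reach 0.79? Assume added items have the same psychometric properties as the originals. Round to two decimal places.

n = 0.79 × (1 − 0.64) / [ 0.64 × (1 − 0.79) ]
n = 0.2844 / 0.1344 ≈ 2.1161

2.12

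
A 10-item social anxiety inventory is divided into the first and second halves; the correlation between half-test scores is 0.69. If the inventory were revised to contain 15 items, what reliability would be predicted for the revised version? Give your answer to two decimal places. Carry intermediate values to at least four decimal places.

Full-test reliability from the split-half r: r_full = 2(0.69)/(1 + 0.69) = 0.8166
Then adjust to 15 items: n = 15/10 = 1.5000
r_new = n·r_full / (1 + (n − 1)·r_full) = 1.2249 / 1.4083 ≈ 0.8698

0.87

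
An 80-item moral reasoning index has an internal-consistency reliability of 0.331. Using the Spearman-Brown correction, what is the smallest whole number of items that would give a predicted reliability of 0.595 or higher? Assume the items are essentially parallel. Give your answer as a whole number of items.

238

Rearranging the Spearman-Brown formula for n,
n = r*(1 − r) / [ r (1 − r*) ]
n = [0.595 × 0.669] / [0.331 × 0.405]
n = 0.398055 / 0.134055 ≈ 2.9693
So the test needs 2.9693 × 80 ≈ 237.54 items; rounding up, 238.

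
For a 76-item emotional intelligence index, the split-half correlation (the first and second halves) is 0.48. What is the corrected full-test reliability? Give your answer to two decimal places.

0.65

r_full = 2r_hh / (1 + r_hh) = 2 × 0.48 / (1 + 0.48)
r_full = 0.9600 / 1.4800 ≈ 0.6486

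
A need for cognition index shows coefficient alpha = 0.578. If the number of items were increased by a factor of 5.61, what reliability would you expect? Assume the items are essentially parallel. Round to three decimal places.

0.885

Apply the Spearman-Brown prophecy formula, r' = nr / [1 + (n − 1)r]:
r_new = (5.61 × 0.578) / (1 + (5.61 − 1) × 0.578)
r_new = 3.2426 / 3.6646 ≈ 0.8848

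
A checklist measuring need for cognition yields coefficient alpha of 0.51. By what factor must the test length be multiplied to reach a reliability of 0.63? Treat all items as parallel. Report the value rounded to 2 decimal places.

Invert Spearman-Brown to solve for n:
n = r*(1 − r) / [ r (1 − r*) ]
n = 0.63(1 − 0.51) / [0.51(1 − 0.63)]
  = 0.3087 / 0.1887 = 1.6359

1.64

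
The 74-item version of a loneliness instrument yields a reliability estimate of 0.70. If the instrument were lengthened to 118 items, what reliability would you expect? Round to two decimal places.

0.79

n = 118/74 = 1.5946
Apply the Spearman-Brown prophecy formula, r' = nr / [1 + (n − 1)r]:
r_new = (1.5946 × 0.70) / (1 + (1.5946 − 1) × 0.70)
r_new = 1.1162 / 1.4162 ≈ 0.7882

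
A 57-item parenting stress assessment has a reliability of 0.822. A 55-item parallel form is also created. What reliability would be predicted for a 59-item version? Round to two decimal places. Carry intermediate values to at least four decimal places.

Only the ratio of lengths matters: n = 59/57 = 1.0351
r_{59} = n·r / (1 + (n − 1)·r) = 0.8509 / 1.0289 ≈ 0.8270

0.83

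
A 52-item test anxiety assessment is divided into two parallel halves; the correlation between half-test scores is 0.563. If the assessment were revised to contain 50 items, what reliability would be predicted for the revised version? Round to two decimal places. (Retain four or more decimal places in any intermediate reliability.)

Full-test reliability from the split-half r: r_full = 2(0.563)/(1 + 0.563) = 0.7204
Then adjust to 50 items: n = 50/52 = 0.9615
r_new = n·r_full / (1 + (n − 1)·r_full) = 0.6927 / 0.9723 ≈ 0.7124

0.71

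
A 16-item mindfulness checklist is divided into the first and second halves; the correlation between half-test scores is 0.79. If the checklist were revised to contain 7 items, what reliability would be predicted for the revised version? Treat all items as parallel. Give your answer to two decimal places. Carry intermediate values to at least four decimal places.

First correct the split-half correlation to full-test reliability: r_full = 2 × 0.79 / (1 + 0.79) ≈ 0.8827
Then adjust to 7 items: n = 7/16 = 0.4375
r_new = n·r_full / (1 + (n − 1)·r_full) = 0.3862 / 0.5035 ≈ 0.7670

0.77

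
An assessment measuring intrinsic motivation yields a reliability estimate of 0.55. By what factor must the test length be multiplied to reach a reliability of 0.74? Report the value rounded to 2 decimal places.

n = 0.74(1 − 0.55) / [0.55(1 − 0.74)]
  = 0.3330 / 0.1430 = 2.3287

2.33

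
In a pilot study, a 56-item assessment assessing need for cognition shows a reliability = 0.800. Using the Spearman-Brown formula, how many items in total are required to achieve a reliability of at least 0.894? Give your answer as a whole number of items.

n = 0.894 × (1 − 0.800) / [ 0.800 × (1 − 0.894) ]
n = 0.178800 / 0.084800 ≈ 2.1085
So the test needs 2.1085 × 56 ≈ 118.08 items; rounding up, 119.

119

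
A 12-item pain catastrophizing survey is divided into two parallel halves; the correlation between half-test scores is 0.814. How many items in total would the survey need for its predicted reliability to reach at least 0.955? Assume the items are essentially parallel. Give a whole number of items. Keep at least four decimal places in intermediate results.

30

r_full = 2(0.814)/(1 + 0.814) = 0.8975
n = r_tgt(1 − r_full) / [r_full(1 − r_tgt)] = 0.955 × 0.1025 / (0.8975 × 0.045) ≈ 2.4237
Required items = 2.4237 × 12 = 29.08, so 30 items.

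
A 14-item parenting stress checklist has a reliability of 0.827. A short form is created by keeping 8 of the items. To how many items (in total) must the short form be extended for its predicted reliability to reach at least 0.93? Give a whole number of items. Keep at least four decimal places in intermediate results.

Short-form reliability: n = 8/14 = 0.5714; r_8 = n·r/(1+(n−1)r) ≈ 0.7320
Then solve for n' with r_old = 0.7320, r_target = 0.93: n' = 0.93(1 − 0.7320)/[0.7320(1 − 0.93)] = 4.8642
Items = 4.8642 × 8 ≈ 38.91 → 39

39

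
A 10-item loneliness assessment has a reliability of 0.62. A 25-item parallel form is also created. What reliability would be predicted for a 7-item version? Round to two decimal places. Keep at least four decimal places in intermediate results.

0.53

The 25-item form is not needed; work directly from the 10-item form with n = 7/10 = 0.7000.
r_{7} = n·r / (1 + (n − 1)·r) = 0.4340 / 0.8140 ≈ 0.5332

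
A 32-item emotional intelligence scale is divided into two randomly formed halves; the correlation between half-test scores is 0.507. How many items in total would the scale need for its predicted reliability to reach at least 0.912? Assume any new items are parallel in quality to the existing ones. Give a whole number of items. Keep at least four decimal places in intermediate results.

162

r_full = 2(0.507)/(1 + 0.507) = 0.6729
Solve Spearman-Brown for n: n = 0.912(1 − 0.6729) / [0.6729(1 − 0.912)] = 5.0378
Items = 5.0378 × 32 ≈ 161.21 → 162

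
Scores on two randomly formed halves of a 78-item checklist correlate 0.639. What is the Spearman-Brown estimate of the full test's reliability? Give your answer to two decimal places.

0.78

r_full = 2r_hh / (1 + r_hh) = 2 × 0.639 / (1 + 0.639)
r_full = 1.2780 / 1.6390 ≈ 0.7797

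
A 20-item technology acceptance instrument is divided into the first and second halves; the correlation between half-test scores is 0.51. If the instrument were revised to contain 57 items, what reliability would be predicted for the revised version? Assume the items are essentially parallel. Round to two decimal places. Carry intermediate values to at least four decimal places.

0.86

First correct the split-half correlation to full-test reliability: r_full = 2 × 0.51 / (1 + 0.51) ≈ 0.6755
Length factor from 20 to 57 items: n = 57/20 = 2.8500
r_new = n·r_full / (1 + (n − 1)·r_full) = 1.9252 / 2.2497 ≈ 0.8558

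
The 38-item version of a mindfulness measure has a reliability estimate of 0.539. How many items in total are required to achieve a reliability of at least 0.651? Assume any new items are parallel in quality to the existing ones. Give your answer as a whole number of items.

61

Invert Spearman-Brown to solve for n:
n = r_target (1 − r_old) / [ r_old (1 − r_target) ]
n = 0.651(1 − 0.539) / [0.539(1 − 0.651)]
  = 0.300111 / 0.188111 = 1.5954
Items needed = n × 38 = 1.5954 × 38 ≈ 60.63 → round up to 61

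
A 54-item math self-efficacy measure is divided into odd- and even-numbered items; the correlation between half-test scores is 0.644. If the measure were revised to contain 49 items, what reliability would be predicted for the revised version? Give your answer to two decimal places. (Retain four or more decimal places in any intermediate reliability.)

0.77

Spearman-Brown correction (n = 2): r_full = 2·0.644/(1 + 0.644) = 0.7835
Length factor from 54 to 49 items: n = 49/54 = 0.9074
r_new = n·r_full / (1 + (n − 1)·r_full) = 0.7109 / 0.9274 ≈ 0.7666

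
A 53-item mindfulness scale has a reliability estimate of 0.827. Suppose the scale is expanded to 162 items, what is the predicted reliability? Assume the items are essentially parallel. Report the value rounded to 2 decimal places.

The new length is 162/53 = 3.0566 times the old.
Spearman-Brown: r_new = n·r / (1 + (n − 1)·r)
r_new = (3.0566 × 0.827) / (1 + (3.0566 − 1) × 0.827)
     = 2.5278 / 2.7008 = 0.9359

0.94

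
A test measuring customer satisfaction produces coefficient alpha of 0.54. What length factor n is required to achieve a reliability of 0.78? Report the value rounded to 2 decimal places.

3.02

Invert Spearman-Brown to solve for n:
n = r_target (1 − r_old) / [ r_old (1 − r_target) ]
n = 0.78 × (1 − 0.54) / [ 0.54 × (1 − 0.78) ]
  = 0.3588 / 0.1188 = 3.0202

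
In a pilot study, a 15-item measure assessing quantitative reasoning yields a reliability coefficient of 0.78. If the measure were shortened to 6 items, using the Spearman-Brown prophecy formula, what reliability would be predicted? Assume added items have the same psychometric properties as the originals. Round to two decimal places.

The new length is 6/15 = 0.4 times the old.
r_new = 0.4·0.78 / [1 + (0.4 − 1)·0.78]
     = 0.3120 / 0.5320 = 0.5865

0.59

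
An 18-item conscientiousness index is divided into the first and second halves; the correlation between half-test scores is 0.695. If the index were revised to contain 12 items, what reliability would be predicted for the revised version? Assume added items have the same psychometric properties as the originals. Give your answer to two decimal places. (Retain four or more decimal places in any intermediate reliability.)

Full-test reliability from the split-half r: r_full = 2(0.695)/(1 + 0.695) = 0.8201
Length factor from 18 to 12 items: n = 12/18 = 0.6667
r_new = n·r_full / (1 + (n − 1)·r_full) = 0.5468 / 0.7267 ≈ 0.7524

0.75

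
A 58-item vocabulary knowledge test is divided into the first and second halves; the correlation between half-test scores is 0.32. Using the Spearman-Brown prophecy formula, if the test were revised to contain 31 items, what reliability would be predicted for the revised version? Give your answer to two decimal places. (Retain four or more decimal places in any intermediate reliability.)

Spearman-Brown correction (n = 2): r_full = 2·0.32/(1 + 0.32) = 0.4848
Length factor from 58 to 31 items: n = 31/58 = 0.5345
r_new = n·r_full / (1 + (n − 1)·r_full) = 0.2591 / 0.7743 ≈ 0.3346

0.33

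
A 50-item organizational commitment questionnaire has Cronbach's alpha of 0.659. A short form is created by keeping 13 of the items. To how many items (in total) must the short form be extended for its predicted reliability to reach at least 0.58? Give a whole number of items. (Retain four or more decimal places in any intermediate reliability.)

36

First, r for the 13-item form: n = 13/50 = 0.2600, so r_13 = 0.2600·0.659/(1 + (0.2600 − 1)·0.659) = 0.3344
Length factor from the short form to reach 0.58: n' = 0.58(1 − 0.3344) / [0.3344(1 − 0.58)] ≈ 2.7487
Total items = 2.7487 × 13 = 35.73, rounded up to 36.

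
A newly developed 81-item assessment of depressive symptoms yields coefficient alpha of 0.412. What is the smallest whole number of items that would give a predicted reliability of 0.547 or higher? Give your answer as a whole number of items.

140

n = 0.547(1 − 0.412) / [0.412(1 − 0.547)]
  = 0.321636 / 0.186636 = 1.7233
So the test needs 1.7233 × 81 ≈ 139.59 items; rounding up, 140.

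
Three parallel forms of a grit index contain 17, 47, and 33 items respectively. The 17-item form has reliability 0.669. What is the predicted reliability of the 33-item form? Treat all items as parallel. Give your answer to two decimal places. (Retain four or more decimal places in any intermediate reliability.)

The 47-item form is not needed; work directly from the 17-item form with n = 33/17 = 1.9412.
r_{33} = n·r / (1 + (n − 1)·r) = 1.2987 / 1.6297 ≈ 0.7969

0.80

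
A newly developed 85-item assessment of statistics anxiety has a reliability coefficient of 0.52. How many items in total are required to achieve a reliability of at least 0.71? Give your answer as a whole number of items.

n = [0.71 × 0.48] / [0.52 × 0.29]
n = 0.3408 / 0.1508 ≈ 2.2599
So the test needs 2.2599 × 85 ≈ 192.09 items; rounding up, 193.

193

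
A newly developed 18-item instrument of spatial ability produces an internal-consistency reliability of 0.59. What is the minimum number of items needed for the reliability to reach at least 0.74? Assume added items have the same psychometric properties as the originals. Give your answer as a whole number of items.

36

n = 0.74(1 − 0.59) / [0.59(1 − 0.74)]
  = 0.3034 / 0.1534 = 1.9778
So the test needs 1.9778 × 18 ≈ 35.60 items; rounding up, 36.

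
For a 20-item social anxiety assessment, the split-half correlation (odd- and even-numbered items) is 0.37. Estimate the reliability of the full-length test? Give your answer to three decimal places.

The full test is twice the length of either half (n = 2).
r_full = 2(0.37) / (1 + 0.37)
       = 0.7400 / 1.3700 = 0.5401

0.540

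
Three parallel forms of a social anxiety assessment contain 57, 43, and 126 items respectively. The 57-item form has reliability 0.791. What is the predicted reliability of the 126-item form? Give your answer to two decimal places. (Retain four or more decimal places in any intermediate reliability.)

Only the ratio of lengths matters: n = 126/57 = 2.2105
r_{126} = n·r / (1 + (n − 1)·r) = 1.7485 / 1.9575 ≈ 0.8932

0.89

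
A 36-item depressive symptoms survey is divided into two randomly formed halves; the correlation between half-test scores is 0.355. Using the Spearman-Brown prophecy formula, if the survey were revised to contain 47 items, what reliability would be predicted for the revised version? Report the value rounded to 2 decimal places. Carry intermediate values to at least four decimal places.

First correct the split-half correlation to full-test reliability: r_full = 2 × 0.355 / (1 + 0.355) ≈ 0.5240
Then adjust to 47 items: n = 47/36 = 1.3056
r_new = n·r_full / (1 + (n − 1)·r_full) = 0.6841 / 1.1601 ≈ 0.5897

0.59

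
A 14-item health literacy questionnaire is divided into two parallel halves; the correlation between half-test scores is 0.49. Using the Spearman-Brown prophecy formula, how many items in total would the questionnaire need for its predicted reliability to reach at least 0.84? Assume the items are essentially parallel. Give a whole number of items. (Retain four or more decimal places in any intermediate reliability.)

Corrected full-test reliability: r_full = 2 × 0.49 / (1 + 0.49) ≈ 0.6577
Solve Spearman-Brown for n: n = 0.84(1 − 0.6577) / [0.6577(1 − 0.84)] = 2.7324
Items = 2.7324 × 14 ≈ 38.25 → 39

39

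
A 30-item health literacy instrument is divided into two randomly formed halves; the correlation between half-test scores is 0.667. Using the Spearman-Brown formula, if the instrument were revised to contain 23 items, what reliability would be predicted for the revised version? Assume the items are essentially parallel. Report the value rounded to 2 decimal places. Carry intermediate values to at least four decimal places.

0.75

Full-test reliability from the split-half r: r_full = 2(0.667)/(1 + 0.667) = 0.8002
Then adjust to 23 items: n = 23/30 = 0.7667
r_new = n·r_full / (1 + (n − 1)·r_full) = 0.6135 / 0.8133 ≈ 0.7543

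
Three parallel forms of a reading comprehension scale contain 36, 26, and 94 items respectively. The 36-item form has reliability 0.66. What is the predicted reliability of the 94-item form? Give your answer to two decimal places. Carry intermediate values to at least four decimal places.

The 26-item form is not needed; work directly from the 36-item form with n = 94/36 = 2.6111.
r_{94} = n·r / (1 + (n − 1)·r) = 1.7233 / 2.0633 ≈ 0.8352

0.84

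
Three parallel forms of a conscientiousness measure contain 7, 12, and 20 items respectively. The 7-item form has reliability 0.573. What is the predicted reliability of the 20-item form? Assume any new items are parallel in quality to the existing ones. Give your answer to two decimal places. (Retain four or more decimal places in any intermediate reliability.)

0.79

Only the ratio of lengths matters: n = 20/7 = 2.8571
r_{20} = n·r / (1 + (n − 1)·r) = 1.6371 / 2.0641 ≈ 0.7931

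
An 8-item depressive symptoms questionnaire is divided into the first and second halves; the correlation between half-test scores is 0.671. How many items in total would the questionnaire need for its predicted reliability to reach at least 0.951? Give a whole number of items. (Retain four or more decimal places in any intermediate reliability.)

39

Corrected full-test reliability: r_full = 2 × 0.671 / (1 + 0.671) ≈ 0.8031
n = r_tgt(1 − r_full) / [r_full(1 − r_tgt)] = 0.951 × 0.1969 / (0.8031 × 0.049) ≈ 4.7584
Required items = 4.7584 × 8 = 38.07, so 39 items.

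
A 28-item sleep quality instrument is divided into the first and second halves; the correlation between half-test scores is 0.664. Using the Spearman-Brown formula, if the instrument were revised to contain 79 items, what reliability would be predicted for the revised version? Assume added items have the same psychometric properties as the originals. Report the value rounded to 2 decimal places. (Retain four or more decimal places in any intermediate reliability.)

0.92

Full-test reliability from the split-half r: r_full = 2(0.664)/(1 + 0.664) = 0.7981
Length factor from 28 to 79 items: n = 79/28 = 2.8214
r_new = n·r_full / (1 + (n − 1)·r_full) = 2.2518 / 2.4537 ≈ 0.9177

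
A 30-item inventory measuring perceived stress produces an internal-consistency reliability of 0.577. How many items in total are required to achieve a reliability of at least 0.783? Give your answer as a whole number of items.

Rearranging the Spearman-Brown formula for n,
n = r_target (1 − r_old) / [ r_old (1 − r_target) ]
n = [0.783 × 0.423] / [0.577 × 0.217]
  = 0.331209 / 0.125209 = 2.6452
Items needed = n × 30 = 2.6452 × 30 ≈ 79.36 → round up to 80

80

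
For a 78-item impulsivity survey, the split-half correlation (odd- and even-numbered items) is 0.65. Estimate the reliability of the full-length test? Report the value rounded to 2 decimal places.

0.79

The full test is twice the length of either half (n = 2).
r_full = 2(0.65) / (1 + 0.65)
       = 1.3000 / 1.6500 = 0.7879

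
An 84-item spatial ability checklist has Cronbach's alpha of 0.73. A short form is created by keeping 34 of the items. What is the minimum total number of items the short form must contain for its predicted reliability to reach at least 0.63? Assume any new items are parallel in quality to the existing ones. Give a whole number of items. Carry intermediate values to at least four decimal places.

Short-form reliability: n = 34/84 = 0.4048; r_34 = n·r/(1+(n−1)r) ≈ 0.5225
Then solve for n' with r_old = 0.5225, r_target = 0.63: n' = 0.63(1 − 0.5225)/[0.5225(1 − 0.63)] = 1.5561
Items = 1.5561 × 34 ≈ 52.91 → 53

53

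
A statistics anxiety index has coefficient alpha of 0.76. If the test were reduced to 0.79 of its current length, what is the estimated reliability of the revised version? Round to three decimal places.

By Spearman-Brown, r_new = n r / (1 + (n − 1) r).
r_new = 0.79·0.76 / [1 + (0.79 − 1)·0.76]
     = 0.6004 / 0.8404 = 0.7144

0.714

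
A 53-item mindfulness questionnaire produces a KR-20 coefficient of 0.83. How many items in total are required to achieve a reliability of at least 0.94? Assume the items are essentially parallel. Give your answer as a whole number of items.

Spearman-Brown solved for the length factor n:
n = r*(1 − r) / [ r (1 − r*) ]
n = 0.94(1 − 0.83) / [0.83(1 − 0.94)]
n = 0.1598 / 0.0498 ≈ 3.2088
Items needed = n × 53 = 3.2088 × 53 ≈ 170.07 → round up to 171

171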